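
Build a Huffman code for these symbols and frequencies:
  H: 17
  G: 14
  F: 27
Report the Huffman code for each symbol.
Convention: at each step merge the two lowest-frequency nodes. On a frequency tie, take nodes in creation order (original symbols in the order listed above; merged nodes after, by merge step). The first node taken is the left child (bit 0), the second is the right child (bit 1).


Huffman tree construction:
Step 1: Merge G(14) + H(17) = 31
Step 2: Merge F(27) + (G+H)(31) = 58
Read each symbol's code off the tree from the root (left child = 0, right child = 1).

Codes:
  H: 11 (length 2)
  G: 10 (length 2)
  F: 0 (length 1)
Average code length: 89/58 = 1.5345 bits/symbol


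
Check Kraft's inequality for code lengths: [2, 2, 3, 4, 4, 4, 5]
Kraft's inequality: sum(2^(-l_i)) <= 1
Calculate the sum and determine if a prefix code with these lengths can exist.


Sum = 2^(-2) + 2^(-2) + 2^(-3) + 2^(-4) + 2^(-4) + 2^(-4) + 2^(-5)
    = 0.25 + 0.25 + 0.125 + 0.0625 + 0.0625 + 0.0625 + 0.03125
    = 27/32 = 0.84375
Since 0.84375 <= 1, Kraft's inequality IS satisfied.
A prefix code with these lengths CAN exist.

Kraft sum = 0.84375. Satisfied.


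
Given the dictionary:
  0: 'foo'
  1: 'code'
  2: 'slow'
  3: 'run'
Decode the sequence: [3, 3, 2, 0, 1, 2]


Look up each index in the dictionary:
  3 -> 'run'
  3 -> 'run'
  2 -> 'slow'
  0 -> 'foo'
  1 -> 'code'
  2 -> 'slow'

Decoded: "run run slow foo code slow"


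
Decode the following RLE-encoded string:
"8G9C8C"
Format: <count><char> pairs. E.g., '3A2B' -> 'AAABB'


Expanding each <count><char> pair:
  8G -> 'GGGGGGGG'
  9C -> 'CCCCCCCCC'
  8C -> 'CCCCCCCC'

Decoded = GGGGGGGGCCCCCCCCCCCCCCCCC


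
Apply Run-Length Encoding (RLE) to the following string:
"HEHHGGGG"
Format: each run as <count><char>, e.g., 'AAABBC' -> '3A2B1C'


Scanning runs left to right:
  i=0: run of 'H' x 1 -> '1H'
  i=1: run of 'E' x 1 -> '1E'
  i=2: run of 'H' x 2 -> '2H'
  i=4: run of 'G' x 4 -> '4G'

RLE = 1H1E2H4G


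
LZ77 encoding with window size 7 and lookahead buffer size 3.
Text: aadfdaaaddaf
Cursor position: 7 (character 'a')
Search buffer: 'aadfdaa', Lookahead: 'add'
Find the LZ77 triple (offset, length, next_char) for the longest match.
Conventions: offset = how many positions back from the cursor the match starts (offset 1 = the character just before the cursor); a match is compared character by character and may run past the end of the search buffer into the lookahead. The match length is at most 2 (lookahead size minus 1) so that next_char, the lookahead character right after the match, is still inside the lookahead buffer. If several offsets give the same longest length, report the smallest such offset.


Try each offset into the search buffer:
  offset=1 (pos 6, char 'a'): match length 1
  offset=2 (pos 5, char 'a'): match length 1
  offset=3 (pos 4, char 'd'): match length 0
  offset=4 (pos 3, char 'f'): match length 0
  offset=5 (pos 2, char 'd'): match length 0
  offset=6 (pos 1, char 'a'): match length 2
  offset=7 (pos 0, char 'a'): match length 1
Longest match has length 2 at offset 6.
next_char = character at position 7 + 2 = 9 -> 'd'

Best match: offset=6, length=2 (matching 'ad' starting at position 1)
LZ77 triple: (6, 2, 'd')


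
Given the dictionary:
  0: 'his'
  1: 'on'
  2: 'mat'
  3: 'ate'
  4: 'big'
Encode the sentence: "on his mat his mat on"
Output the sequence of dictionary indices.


Look up each word in the dictionary:
  'on' -> 1
  'his' -> 0
  'mat' -> 2
  'his' -> 0
  'mat' -> 2
  'on' -> 1

Encoded: [1, 0, 2, 0, 2, 1]


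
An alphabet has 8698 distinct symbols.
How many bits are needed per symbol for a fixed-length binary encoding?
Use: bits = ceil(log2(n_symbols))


log2(8698) = 13.0865
Bracket: 2^13 = 8192 < 8698 <= 2^14 = 16384
So ceil(log2(8698)) = 14

bits = ceil(log2(8698)) = ceil(13.0865) = 14 bits


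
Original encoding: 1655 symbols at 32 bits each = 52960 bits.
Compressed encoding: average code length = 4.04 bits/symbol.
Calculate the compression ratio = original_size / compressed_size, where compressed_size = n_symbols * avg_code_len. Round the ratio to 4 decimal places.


original_size = n_symbols * orig_bits = 1655 * 32 = 52960 bits
compressed_size = n_symbols * avg_code_len = 1655 * 4.04 = 6686.2 bits
ratio = original_size / compressed_size = 52960 / 6686.2 = 7.9208

Compression ratio = 7.9208


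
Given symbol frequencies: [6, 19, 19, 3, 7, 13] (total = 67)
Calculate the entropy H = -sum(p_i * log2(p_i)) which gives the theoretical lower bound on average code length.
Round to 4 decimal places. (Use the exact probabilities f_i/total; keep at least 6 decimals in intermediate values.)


Per-symbol terms -p_i * log2(p_i) with p_i = f_i/67:
  p = 6/67 = 0.089552: log2(p) = -3.481127, -p*log2(p) = 0.311743
  p = 19/67 = 0.283582: log2(p) = -1.818162, -p*log2(p) = 0.515598
  p = 19/67 = 0.283582: log2(p) = -1.818162, -p*log2(p) = 0.515598
  p = 3/67 = 0.044776: log2(p) = -4.481127, -p*log2(p) = 0.200647
  p = 7/67 = 0.104478: log2(p) = -3.258734, -p*log2(p) = 0.340465
  p = 13/67 = 0.194030: log2(p) = -2.365649, -p*log2(p) = 0.459007
H = 0.311743 + 0.515598 + 0.515598 + 0.200647 + 0.340465 + 0.459007 = 2.343058

H = 2.3431 bits/symbol


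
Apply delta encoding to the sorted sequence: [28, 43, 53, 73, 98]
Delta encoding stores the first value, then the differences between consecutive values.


First value: 28
Deltas:
  43 - 28 = 15
  53 - 43 = 10
  73 - 53 = 20
  98 - 73 = 25


Delta encoded: [28, 15, 10, 20, 25]


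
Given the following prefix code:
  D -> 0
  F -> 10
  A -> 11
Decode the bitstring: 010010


Decoding step by step:
Bits 0 -> D
Bits 10 -> F
Bits 0 -> D
Bits 10 -> F


Decoded message: DFDF


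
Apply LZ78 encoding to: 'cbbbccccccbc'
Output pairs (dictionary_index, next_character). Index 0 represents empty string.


LZ78 encoding steps:
Dictionary: {0: ''}
Step 1: w='' (idx 0), next='c' -> output (0, 'c'), add 'c' as idx 1
Step 2: w='' (idx 0), next='b' -> output (0, 'b'), add 'b' as idx 2
Step 3: w='b' (idx 2), next='b' -> output (2, 'b'), add 'bb' as idx 3
Step 4: w='c' (idx 1), next='c' -> output (1, 'c'), add 'cc' as idx 4
Step 5: w='cc' (idx 4), next='c' -> output (4, 'c'), add 'ccc' as idx 5
Step 6: w='c' (idx 1), next='b' -> output (1, 'b'), add 'cb' as idx 6
Step 7: w='c' (idx 1), end of input -> output (1, '')


Encoded: [(0, 'c'), (0, 'b'), (2, 'b'), (1, 'c'), (4, 'c'), (1, 'b'), (1, '')]


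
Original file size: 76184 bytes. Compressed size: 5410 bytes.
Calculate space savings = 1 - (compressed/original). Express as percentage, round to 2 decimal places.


ratio = compressed/original = 5410/76184 = 0.071012
savings = 1 - ratio = 1 - 0.071012 = 0.928988
as a percentage: 0.928988 * 100 = 92.9%

Space savings = 1 - 5410/76184 = 92.9%


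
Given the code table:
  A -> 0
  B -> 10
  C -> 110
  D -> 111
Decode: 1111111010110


Decoding:
111 -> D
111 -> D
10 -> B
10 -> B
110 -> C


Result: DDBBC


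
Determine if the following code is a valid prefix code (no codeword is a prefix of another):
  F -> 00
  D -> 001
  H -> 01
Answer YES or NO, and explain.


Checking each pair (does one codeword prefix another?):
  F='00' vs D='001': prefix -- VIOLATION

NO -- this is NOT a valid prefix code. F (00) is a prefix of D (001).


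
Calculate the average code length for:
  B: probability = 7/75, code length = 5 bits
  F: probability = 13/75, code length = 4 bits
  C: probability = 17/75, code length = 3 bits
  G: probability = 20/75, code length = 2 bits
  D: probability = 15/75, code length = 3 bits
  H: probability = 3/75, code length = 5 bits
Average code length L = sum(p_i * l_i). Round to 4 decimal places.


Weighted contributions p_i * l_i:
  B: (7/75) * 5 = 35/75
  F: (13/75) * 4 = 52/75
  C: (17/75) * 3 = 51/75
  G: (20/75) * 2 = 40/75
  D: (15/75) * 3 = 45/75
  H: (3/75) * 5 = 15/75
Sum = (35 + 52 + 51 + 40 + 45 + 15)/75 = 238/75

L = 238/75 = 3.1733 bits/symbol


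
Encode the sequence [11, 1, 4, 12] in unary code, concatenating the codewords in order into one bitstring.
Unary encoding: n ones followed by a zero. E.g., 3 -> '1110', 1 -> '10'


Encode each number as n ones followed by a terminating 0:
  11 -> 111111111110 (12 bits)
  1 -> 10 (2 bits)
  4 -> 11110 (5 bits)
  12 -> 1111111111110 (13 bits)
Total length = 12 + 2 + 5 + 13 = 32 bits.

Unary([11, 1, 4, 12]) = 11111111111010111101111111111110 (32 bits)


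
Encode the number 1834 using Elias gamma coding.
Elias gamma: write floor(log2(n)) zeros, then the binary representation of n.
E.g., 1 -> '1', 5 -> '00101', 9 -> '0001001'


num_bits = floor(log2(1834)) + 1 = 11
leading_zeros = num_bits - 1 = 10
binary(1834) = 11100101010

Elias gamma(1834) = '0000000000' + '11100101010' = 000000000011100101010 (21 bits)


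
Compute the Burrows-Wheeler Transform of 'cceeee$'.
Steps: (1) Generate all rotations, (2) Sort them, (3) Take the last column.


Rotations (sorted):
  0: $cceeee -> last char: e
  1: cceeee$ -> last char: $
  2: ceeee$c -> last char: c
  3: e$cceee -> last char: e
  4: ee$ccee -> last char: e
  5: eee$cce -> last char: e
  6: eeee$cc -> last char: c


BWT = e$ceeec


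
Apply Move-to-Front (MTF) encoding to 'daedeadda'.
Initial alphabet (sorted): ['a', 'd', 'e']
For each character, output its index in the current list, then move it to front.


MTF encoding:
'd': index 1 in ['a', 'd', 'e'] -> ['d', 'a', 'e']
'a': index 1 in ['d', 'a', 'e'] -> ['a', 'd', 'e']
'e': index 2 in ['a', 'd', 'e'] -> ['e', 'a', 'd']
'd': index 2 in ['e', 'a', 'd'] -> ['d', 'e', 'a']
'e': index 1 in ['d', 'e', 'a'] -> ['e', 'd', 'a']
'a': index 2 in ['e', 'd', 'a'] -> ['a', 'e', 'd']
'd': index 2 in ['a', 'e', 'd'] -> ['d', 'a', 'e']
'd': index 0 in ['d', 'a', 'e'] -> ['d', 'a', 'e']
'a': index 1 in ['d', 'a', 'e'] -> ['a', 'd', 'e']


Output: [1, 1, 2, 2, 1, 2, 2, 0, 1]


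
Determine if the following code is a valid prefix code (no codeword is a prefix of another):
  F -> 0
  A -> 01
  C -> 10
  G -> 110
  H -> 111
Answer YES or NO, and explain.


Checking each pair (does one codeword prefix another?):
  F='0' vs A='01': prefix -- VIOLATION

NO -- this is NOT a valid prefix code. F (0) is a prefix of A (01).


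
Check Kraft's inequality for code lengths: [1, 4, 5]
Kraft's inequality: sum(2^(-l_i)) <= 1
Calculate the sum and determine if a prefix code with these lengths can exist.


Sum = 2^(-1) + 2^(-4) + 2^(-5)
    = 0.5 + 0.0625 + 0.03125
    = 19/32 = 0.59375
Since 0.59375 <= 1, Kraft's inequality IS satisfied.
A prefix code with these lengths CAN exist.

Kraft sum = 0.59375. Satisfied.


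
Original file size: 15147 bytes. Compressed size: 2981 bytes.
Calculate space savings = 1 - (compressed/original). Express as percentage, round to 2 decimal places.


ratio = compressed/original = 2981/15147 = 0.196805
savings = 1 - ratio = 1 - 0.196805 = 0.803195
as a percentage: 0.803195 * 100 = 80.32%

Space savings = 1 - 2981/15147 = 80.32%


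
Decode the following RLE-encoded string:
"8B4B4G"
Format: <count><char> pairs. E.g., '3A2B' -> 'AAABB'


Expanding each <count><char> pair:
  8B -> 'BBBBBBBB'
  4B -> 'BBBB'
  4G -> 'GGGG'

Decoded = BBBBBBBBBBBBGGGG


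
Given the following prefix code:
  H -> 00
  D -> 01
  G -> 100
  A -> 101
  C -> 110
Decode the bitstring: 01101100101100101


Decoding step by step:
Bits 01 -> D
Bits 101 -> A
Bits 100 -> G
Bits 101 -> A
Bits 100 -> G
Bits 101 -> A


Decoded message: DAGAGA


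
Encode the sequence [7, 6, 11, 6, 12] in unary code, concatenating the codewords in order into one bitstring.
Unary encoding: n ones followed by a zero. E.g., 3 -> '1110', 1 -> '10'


Encode each number as n ones followed by a terminating 0:
  7 -> 11111110 (8 bits)
  6 -> 1111110 (7 bits)
  11 -> 111111111110 (12 bits)
  6 -> 1111110 (7 bits)
  12 -> 1111111111110 (13 bits)
Total length = 8 + 7 + 12 + 7 + 13 = 47 bits.

Unary([7, 6, 11, 6, 12]) = 11111110111111011111111111011111101111111111110 (47 bits)


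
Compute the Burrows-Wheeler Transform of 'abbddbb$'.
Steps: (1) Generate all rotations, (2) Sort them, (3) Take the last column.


Rotations (sorted):
  0: $abbddbb -> last char: b
  1: abbddbb$ -> last char: $
  2: b$abbddb -> last char: b
  3: bb$abbdd -> last char: d
  4: bbddbb$a -> last char: a
  5: bddbb$ab -> last char: b
  6: dbb$abbd -> last char: d
  7: ddbb$abb -> last char: b


BWT = b$bdabdb


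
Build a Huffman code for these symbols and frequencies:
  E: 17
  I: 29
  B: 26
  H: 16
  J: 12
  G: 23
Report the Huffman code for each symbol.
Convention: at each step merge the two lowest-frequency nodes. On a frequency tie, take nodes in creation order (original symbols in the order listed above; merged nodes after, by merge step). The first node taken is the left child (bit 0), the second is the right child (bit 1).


Huffman tree construction:
Step 1: Merge J(12) + H(16) = 28
Step 2: Merge E(17) + G(23) = 40
Step 3: Merge B(26) + (J+H)(28) = 54
Step 4: Merge I(29) + (E+G)(40) = 69
Step 5: Merge (B+(J+H))(54) + (I+(E+G))(69) = 123
Read each symbol's code off the tree from the root (left child = 0, right child = 1).

Codes:
  E: 110 (length 3)
  I: 10 (length 2)
  B: 00 (length 2)
  H: 011 (length 3)
  J: 010 (length 3)
  G: 111 (length 3)
Average code length: 314/123 = 2.5528 bits/symbol


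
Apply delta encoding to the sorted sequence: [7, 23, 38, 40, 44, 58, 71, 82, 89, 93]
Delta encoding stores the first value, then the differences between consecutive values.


First value: 7
Deltas:
  23 - 7 = 16
  38 - 23 = 15
  40 - 38 = 2
  44 - 40 = 4
  58 - 44 = 14
  71 - 58 = 13
  82 - 71 = 11
  89 - 82 = 7
  93 - 89 = 4


Delta encoded: [7, 16, 15, 2, 4, 14, 13, 11, 7, 4]


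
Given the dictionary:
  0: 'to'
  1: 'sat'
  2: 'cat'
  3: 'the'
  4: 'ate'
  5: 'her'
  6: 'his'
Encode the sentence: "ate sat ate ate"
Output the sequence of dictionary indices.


Look up each word in the dictionary:
  'ate' -> 4
  'sat' -> 1
  'ate' -> 4
  'ate' -> 4

Encoded: [4, 1, 4, 4]


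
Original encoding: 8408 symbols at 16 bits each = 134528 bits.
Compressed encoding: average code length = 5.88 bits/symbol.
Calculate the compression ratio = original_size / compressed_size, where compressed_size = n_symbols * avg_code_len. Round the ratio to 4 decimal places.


original_size = n_symbols * orig_bits = 8408 * 16 = 134528 bits
compressed_size = n_symbols * avg_code_len = 8408 * 5.88 = 49439.04 bits
ratio = original_size / compressed_size = 134528 / 49439.04 = 2.7211

Compression ratio = 2.7211


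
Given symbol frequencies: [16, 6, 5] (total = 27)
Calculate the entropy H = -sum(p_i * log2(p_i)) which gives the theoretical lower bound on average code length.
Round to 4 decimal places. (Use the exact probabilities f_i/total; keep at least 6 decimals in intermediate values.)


Per-symbol terms -p_i * log2(p_i) with p_i = f_i/27:
  p = 16/27 = 0.592593: log2(p) = -0.754888, -p*log2(p) = 0.447341
  p = 6/27 = 0.222222: log2(p) = -2.169925, -p*log2(p) = 0.482206
  p = 5/27 = 0.185185: log2(p) = -2.432959, -p*log2(p) = 0.450548
H = 0.447341 + 0.482206 + 0.450548 = 1.380095

H = 1.3801 bits/symbol


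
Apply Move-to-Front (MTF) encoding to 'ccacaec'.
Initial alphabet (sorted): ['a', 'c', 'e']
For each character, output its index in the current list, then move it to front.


MTF encoding:
'c': index 1 in ['a', 'c', 'e'] -> ['c', 'a', 'e']
'c': index 0 in ['c', 'a', 'e'] -> ['c', 'a', 'e']
'a': index 1 in ['c', 'a', 'e'] -> ['a', 'c', 'e']
'c': index 1 in ['a', 'c', 'e'] -> ['c', 'a', 'e']
'a': index 1 in ['c', 'a', 'e'] -> ['a', 'c', 'e']
'e': index 2 in ['a', 'c', 'e'] -> ['e', 'a', 'c']
'c': index 2 in ['e', 'a', 'c'] -> ['c', 'e', 'a']


Output: [1, 0, 1, 1, 1, 2, 2]


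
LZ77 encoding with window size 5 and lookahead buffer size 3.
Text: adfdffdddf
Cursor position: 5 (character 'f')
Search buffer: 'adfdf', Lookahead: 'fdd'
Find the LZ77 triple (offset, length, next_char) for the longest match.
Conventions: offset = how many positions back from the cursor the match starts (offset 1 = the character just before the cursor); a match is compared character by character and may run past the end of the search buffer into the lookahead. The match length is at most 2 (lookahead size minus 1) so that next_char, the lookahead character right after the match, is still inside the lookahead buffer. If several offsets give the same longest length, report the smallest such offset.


Try each offset into the search buffer:
  offset=1 (pos 4, char 'f'): match length 1
  offset=2 (pos 3, char 'd'): match length 0
  offset=3 (pos 2, char 'f'): match length 2
  offset=4 (pos 1, char 'd'): match length 0
  offset=5 (pos 0, char 'a'): match length 0
Longest match has length 2 at offset 3.
next_char = character at position 5 + 2 = 7 -> 'd'

Best match: offset=3, length=2 (matching 'fd' starting at position 2)
LZ77 triple: (3, 2, 'd')


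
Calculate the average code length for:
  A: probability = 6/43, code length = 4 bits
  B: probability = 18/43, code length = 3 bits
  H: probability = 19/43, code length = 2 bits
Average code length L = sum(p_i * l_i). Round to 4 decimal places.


Weighted contributions p_i * l_i:
  A: (6/43) * 4 = 24/43
  B: (18/43) * 3 = 54/43
  H: (19/43) * 2 = 38/43
Sum = (24 + 54 + 38)/43 = 116/43

L = 116/43 = 2.6977 bits/symbol


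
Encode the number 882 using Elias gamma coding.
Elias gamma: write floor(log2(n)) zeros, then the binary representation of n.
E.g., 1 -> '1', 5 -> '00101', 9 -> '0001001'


num_bits = floor(log2(882)) + 1 = 10
leading_zeros = num_bits - 1 = 9
binary(882) = 1101110010

Elias gamma(882) = '000000000' + '1101110010' = 0000000001101110010 (19 bits)


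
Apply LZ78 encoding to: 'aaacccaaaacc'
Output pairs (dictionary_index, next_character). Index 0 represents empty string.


LZ78 encoding steps:
Dictionary: {0: ''}
Step 1: w='' (idx 0), next='a' -> output (0, 'a'), add 'a' as idx 1
Step 2: w='a' (idx 1), next='a' -> output (1, 'a'), add 'aa' as idx 2
Step 3: w='' (idx 0), next='c' -> output (0, 'c'), add 'c' as idx 3
Step 4: w='c' (idx 3), next='c' -> output (3, 'c'), add 'cc' as idx 4
Step 5: w='aa' (idx 2), next='a' -> output (2, 'a'), add 'aaa' as idx 5
Step 6: w='a' (idx 1), next='c' -> output (1, 'c'), add 'ac' as idx 6
Step 7: w='c' (idx 3), end of input -> output (3, '')


Encoded: [(0, 'a'), (1, 'a'), (0, 'c'), (3, 'c'), (2, 'a'), (1, 'c'), (3, '')]


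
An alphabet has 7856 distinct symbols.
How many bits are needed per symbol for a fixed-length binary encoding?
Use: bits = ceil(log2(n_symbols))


log2(7856) = 12.9396
Bracket: 2^12 = 4096 < 7856 <= 2^13 = 8192
So ceil(log2(7856)) = 13

bits = ceil(log2(7856)) = ceil(12.9396) = 13 bits


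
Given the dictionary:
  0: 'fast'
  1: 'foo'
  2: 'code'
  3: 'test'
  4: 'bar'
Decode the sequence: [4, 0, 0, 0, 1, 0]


Look up each index in the dictionary:
  4 -> 'bar'
  0 -> 'fast'
  0 -> 'fast'
  0 -> 'fast'
  1 -> 'foo'
  0 -> 'fast'

Decoded: "bar fast fast fast foo fast"


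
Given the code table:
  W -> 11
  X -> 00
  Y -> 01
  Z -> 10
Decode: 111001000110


Decoding:
11 -> W
10 -> Z
01 -> Y
00 -> X
01 -> Y
10 -> Z


Result: WZYXYZ


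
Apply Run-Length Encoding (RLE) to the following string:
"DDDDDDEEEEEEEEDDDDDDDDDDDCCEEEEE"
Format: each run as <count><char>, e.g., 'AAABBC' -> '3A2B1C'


Scanning runs left to right:
  i=0: run of 'D' x 6 -> '6D'
  i=6: run of 'E' x 8 -> '8E'
  i=14: run of 'D' x 11 -> '11D'
  i=25: run of 'C' x 2 -> '2C'
  i=27: run of 'E' x 5 -> '5E'

RLE = 6D8E11D2C5E


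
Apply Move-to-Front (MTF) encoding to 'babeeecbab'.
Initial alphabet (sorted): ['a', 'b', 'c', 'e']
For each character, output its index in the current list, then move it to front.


MTF encoding:
'b': index 1 in ['a', 'b', 'c', 'e'] -> ['b', 'a', 'c', 'e']
'a': index 1 in ['b', 'a', 'c', 'e'] -> ['a', 'b', 'c', 'e']
'b': index 1 in ['a', 'b', 'c', 'e'] -> ['b', 'a', 'c', 'e']
'e': index 3 in ['b', 'a', 'c', 'e'] -> ['e', 'b', 'a', 'c']
'e': index 0 in ['e', 'b', 'a', 'c'] -> ['e', 'b', 'a', 'c']
'e': index 0 in ['e', 'b', 'a', 'c'] -> ['e', 'b', 'a', 'c']
'c': index 3 in ['e', 'b', 'a', 'c'] -> ['c', 'e', 'b', 'a']
'b': index 2 in ['c', 'e', 'b', 'a'] -> ['b', 'c', 'e', 'a']
'a': index 3 in ['b', 'c', 'e', 'a'] -> ['a', 'b', 'c', 'e']
'b': index 1 in ['a', 'b', 'c', 'e'] -> ['b', 'a', 'c', 'e']


Output: [1, 1, 1, 3, 0, 0, 3, 2, 3, 1]


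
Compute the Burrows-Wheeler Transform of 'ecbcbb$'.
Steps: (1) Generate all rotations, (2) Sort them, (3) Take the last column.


Rotations (sorted):
  0: $ecbcbb -> last char: b
  1: b$ecbcb -> last char: b
  2: bb$ecbc -> last char: c
  3: bcbb$ec -> last char: c
  4: cbb$ecb -> last char: b
  5: cbcbb$e -> last char: e
  6: ecbcbb$ -> last char: $


BWT = bbccbe$


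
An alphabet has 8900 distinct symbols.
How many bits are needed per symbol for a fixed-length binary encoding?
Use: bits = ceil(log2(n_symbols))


log2(8900) = 13.1196
Bracket: 2^13 = 8192 < 8900 <= 2^14 = 16384
So ceil(log2(8900)) = 14

bits = ceil(log2(8900)) = ceil(13.1196) = 14 bits


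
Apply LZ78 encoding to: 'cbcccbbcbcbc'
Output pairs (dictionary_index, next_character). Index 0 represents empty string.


LZ78 encoding steps:
Dictionary: {0: ''}
Step 1: w='' (idx 0), next='c' -> output (0, 'c'), add 'c' as idx 1
Step 2: w='' (idx 0), next='b' -> output (0, 'b'), add 'b' as idx 2
Step 3: w='c' (idx 1), next='c' -> output (1, 'c'), add 'cc' as idx 3
Step 4: w='c' (idx 1), next='b' -> output (1, 'b'), add 'cb' as idx 4
Step 5: w='b' (idx 2), next='c' -> output (2, 'c'), add 'bc' as idx 5
Step 6: w='bc' (idx 5), next='b' -> output (5, 'b'), add 'bcb' as idx 6
Step 7: w='c' (idx 1), end of input -> output (1, '')


Encoded: [(0, 'c'), (0, 'b'), (1, 'c'), (1, 'b'), (2, 'c'), (5, 'b'), (1, '')]


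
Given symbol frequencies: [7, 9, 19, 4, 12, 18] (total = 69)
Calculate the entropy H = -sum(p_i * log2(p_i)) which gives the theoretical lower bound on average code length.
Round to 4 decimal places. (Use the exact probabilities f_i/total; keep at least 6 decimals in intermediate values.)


Per-symbol terms -p_i * log2(p_i) with p_i = f_i/69:
  p = 7/69 = 0.101449: log2(p) = -3.301170, -p*log2(p) = 0.334901
  p = 9/69 = 0.130435: log2(p) = -2.938599, -p*log2(p) = 0.383296
  p = 19/69 = 0.275362: log2(p) = -1.860597, -p*log2(p) = 0.512338
  p = 4/69 = 0.057971: log2(p) = -4.108524, -p*log2(p) = 0.238175
  p = 12/69 = 0.173913: log2(p) = -2.523562, -p*log2(p) = 0.438880
  p = 18/69 = 0.260870: log2(p) = -1.938599, -p*log2(p) = 0.505722
H = 0.334901 + 0.383296 + 0.512338 + 0.238175 + 0.438880 + 0.505722 = 2.413312

H = 2.4133 bits/symbol


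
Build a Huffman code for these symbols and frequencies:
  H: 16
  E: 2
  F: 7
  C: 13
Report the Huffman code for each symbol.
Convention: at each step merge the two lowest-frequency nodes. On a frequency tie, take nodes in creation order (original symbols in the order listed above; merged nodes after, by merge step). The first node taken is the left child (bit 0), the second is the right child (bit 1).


Huffman tree construction:
Step 1: Merge E(2) + F(7) = 9
Step 2: Merge (E+F)(9) + C(13) = 22
Step 3: Merge H(16) + ((E+F)+C)(22) = 38
Read each symbol's code off the tree from the root (left child = 0, right child = 1).

Codes:
  H: 0 (length 1)
  E: 100 (length 3)
  F: 101 (length 3)
  C: 11 (length 2)
Average code length: 69/38 = 1.8158 bits/symbol


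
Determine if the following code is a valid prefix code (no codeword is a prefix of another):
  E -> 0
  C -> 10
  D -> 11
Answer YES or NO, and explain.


Checking each pair (does one codeword prefix another?):
  E='0' vs C='10': no prefix
  E='0' vs D='11': no prefix
  C='10' vs E='0': no prefix
  C='10' vs D='11': no prefix
  D='11' vs E='0': no prefix
  D='11' vs C='10': no prefix
No violation found over all pairs.

YES -- this is a valid prefix code. No codeword is a prefix of any other codeword.


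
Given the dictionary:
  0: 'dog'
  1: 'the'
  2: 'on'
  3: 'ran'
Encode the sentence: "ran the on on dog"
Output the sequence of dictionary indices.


Look up each word in the dictionary:
  'ran' -> 3
  'the' -> 1
  'on' -> 2
  'on' -> 2
  'dog' -> 0

Encoded: [3, 1, 2, 2, 0]


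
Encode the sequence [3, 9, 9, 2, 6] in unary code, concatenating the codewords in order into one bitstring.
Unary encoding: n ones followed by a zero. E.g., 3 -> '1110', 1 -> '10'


Encode each number as n ones followed by a terminating 0:
  3 -> 1110 (4 bits)
  9 -> 1111111110 (10 bits)
  9 -> 1111111110 (10 bits)
  2 -> 110 (3 bits)
  6 -> 1111110 (7 bits)
Total length = 4 + 10 + 10 + 3 + 7 = 34 bits.

Unary([3, 9, 9, 2, 6]) = 1110111111111011111111101101111110 (34 bits)


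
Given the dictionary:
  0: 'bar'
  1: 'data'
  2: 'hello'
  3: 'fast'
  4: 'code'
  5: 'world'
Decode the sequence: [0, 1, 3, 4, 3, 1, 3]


Look up each index in the dictionary:
  0 -> 'bar'
  1 -> 'data'
  3 -> 'fast'
  4 -> 'code'
  3 -> 'fast'
  1 -> 'data'
  3 -> 'fast'

Decoded: "bar data fast code fast data fast"


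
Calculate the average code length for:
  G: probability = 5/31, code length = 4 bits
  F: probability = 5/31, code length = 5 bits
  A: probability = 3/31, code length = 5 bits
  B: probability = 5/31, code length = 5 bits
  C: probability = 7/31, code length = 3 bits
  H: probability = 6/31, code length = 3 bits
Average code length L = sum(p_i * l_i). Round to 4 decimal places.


Weighted contributions p_i * l_i:
  G: (5/31) * 4 = 20/31
  F: (5/31) * 5 = 25/31
  A: (3/31) * 5 = 15/31
  B: (5/31) * 5 = 25/31
  C: (7/31) * 3 = 21/31
  H: (6/31) * 3 = 18/31
Sum = (20 + 25 + 15 + 25 + 21 + 18)/31 = 124/31

L = 124/31 = 4.0000 bits/symbol


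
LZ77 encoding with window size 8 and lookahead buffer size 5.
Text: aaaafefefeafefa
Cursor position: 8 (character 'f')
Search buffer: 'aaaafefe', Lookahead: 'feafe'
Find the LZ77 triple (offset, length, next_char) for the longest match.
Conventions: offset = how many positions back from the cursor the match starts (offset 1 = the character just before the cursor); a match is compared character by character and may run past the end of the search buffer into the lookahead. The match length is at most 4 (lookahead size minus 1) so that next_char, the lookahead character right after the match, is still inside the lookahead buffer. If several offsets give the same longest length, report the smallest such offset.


Try each offset into the search buffer:
  offset=1 (pos 7, char 'e'): match length 0
  offset=2 (pos 6, char 'f'): match length 2
  offset=3 (pos 5, char 'e'): match length 0
  offset=4 (pos 4, char 'f'): match length 2
  offset=5 (pos 3, char 'a'): match length 0
  offset=6 (pos 2, char 'a'): match length 0
  offset=7 (pos 1, char 'a'): match length 0
  offset=8 (pos 0, char 'a'): match length 0
Longest match has length 2, found at offsets 2, 4; take the smallest, offset 2.
next_char = character at position 8 + 2 = 10 -> 'a'

Best match: offset=2, length=2 (matching 'fe' starting at position 6)
LZ77 triple: (2, 2, 'a')


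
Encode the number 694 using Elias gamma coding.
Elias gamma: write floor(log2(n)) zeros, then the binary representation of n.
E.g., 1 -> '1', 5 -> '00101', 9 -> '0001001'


num_bits = floor(log2(694)) + 1 = 10
leading_zeros = num_bits - 1 = 9
binary(694) = 1010110110

Elias gamma(694) = '000000000' + '1010110110' = 0000000001010110110 (19 bits)


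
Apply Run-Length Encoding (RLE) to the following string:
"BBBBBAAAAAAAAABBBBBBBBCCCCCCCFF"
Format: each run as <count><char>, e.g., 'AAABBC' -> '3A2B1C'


Scanning runs left to right:
  i=0: run of 'B' x 5 -> '5B'
  i=5: run of 'A' x 9 -> '9A'
  i=14: run of 'B' x 8 -> '8B'
  i=22: run of 'C' x 7 -> '7C'
  i=29: run of 'F' x 2 -> '2F'

RLE = 5B9A8B7C2F


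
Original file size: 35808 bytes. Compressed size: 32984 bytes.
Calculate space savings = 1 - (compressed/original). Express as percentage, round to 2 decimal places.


ratio = compressed/original = 32984/35808 = 0.921135
savings = 1 - ratio = 1 - 0.921135 = 0.078865
as a percentage: 0.078865 * 100 = 7.89%

Space savings = 1 - 32984/35808 = 7.89%


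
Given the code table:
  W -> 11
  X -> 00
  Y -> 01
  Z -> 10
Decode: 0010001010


Decoding:
00 -> X
10 -> Z
00 -> X
10 -> Z
10 -> Z


Result: XZXZZ


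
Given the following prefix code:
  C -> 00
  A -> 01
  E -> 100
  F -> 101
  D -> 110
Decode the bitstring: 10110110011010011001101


Decoding step by step:
Bits 101 -> F
Bits 101 -> F
Bits 100 -> E
Bits 110 -> D
Bits 100 -> E
Bits 110 -> D
Bits 01 -> A
Bits 101 -> F


Decoded message: FFEDEDAF


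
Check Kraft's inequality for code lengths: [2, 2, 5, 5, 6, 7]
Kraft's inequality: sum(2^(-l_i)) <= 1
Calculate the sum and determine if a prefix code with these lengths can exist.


Sum = 2^(-2) + 2^(-2) + 2^(-5) + 2^(-5) + 2^(-6) + 2^(-7)
    = 0.25 + 0.25 + 0.03125 + 0.03125 + 0.015625 + 0.0078125
    = 75/128 = 0.5859375
Since 0.5859375 <= 1, Kraft's inequality IS satisfied.
A prefix code with these lengths CAN exist.

Kraft sum = 0.5859375. Satisfied.


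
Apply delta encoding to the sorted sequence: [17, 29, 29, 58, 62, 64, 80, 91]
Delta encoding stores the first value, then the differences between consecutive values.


First value: 17
Deltas:
  29 - 17 = 12
  29 - 29 = 0
  58 - 29 = 29
  62 - 58 = 4
  64 - 62 = 2
  80 - 64 = 16
  91 - 80 = 11


Delta encoded: [17, 12, 0, 29, 4, 2, 16, 11]


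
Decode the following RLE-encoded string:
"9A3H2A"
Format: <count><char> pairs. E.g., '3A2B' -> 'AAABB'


Expanding each <count><char> pair:
  9A -> 'AAAAAAAAA'
  3H -> 'HHH'
  2A -> 'AA'

Decoded = AAAAAAAAAHHHAA


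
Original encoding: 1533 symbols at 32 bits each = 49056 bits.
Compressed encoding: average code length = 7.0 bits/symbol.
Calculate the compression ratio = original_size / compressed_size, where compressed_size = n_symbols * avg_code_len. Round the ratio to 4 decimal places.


original_size = n_symbols * orig_bits = 1533 * 32 = 49056 bits
compressed_size = n_symbols * avg_code_len = 1533 * 7.0 = 10731.0 bits
ratio = original_size / compressed_size = 49056 / 10731.0 = 4.5714

Compression ratio = 4.5714


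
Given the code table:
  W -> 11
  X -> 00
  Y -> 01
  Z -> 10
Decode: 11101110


Decoding:
11 -> W
10 -> Z
11 -> W
10 -> Z


Result: WZWZ


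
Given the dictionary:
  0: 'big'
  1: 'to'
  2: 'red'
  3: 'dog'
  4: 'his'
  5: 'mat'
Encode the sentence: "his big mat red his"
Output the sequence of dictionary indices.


Look up each word in the dictionary:
  'his' -> 4
  'big' -> 0
  'mat' -> 5
  'red' -> 2
  'his' -> 4

Encoded: [4, 0, 5, 2, 4]


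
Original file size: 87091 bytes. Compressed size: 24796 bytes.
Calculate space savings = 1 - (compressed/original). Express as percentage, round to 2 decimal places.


ratio = compressed/original = 24796/87091 = 0.284714
savings = 1 - ratio = 1 - 0.284714 = 0.715286
as a percentage: 0.715286 * 100 = 71.53%

Space savings = 1 - 24796/87091 = 71.53%


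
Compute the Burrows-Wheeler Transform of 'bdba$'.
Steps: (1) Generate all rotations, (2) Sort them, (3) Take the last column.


Rotations (sorted):
  0: $bdba -> last char: a
  1: a$bdb -> last char: b
  2: ba$bd -> last char: d
  3: bdba$ -> last char: $
  4: dba$b -> last char: b


BWT = abd$b


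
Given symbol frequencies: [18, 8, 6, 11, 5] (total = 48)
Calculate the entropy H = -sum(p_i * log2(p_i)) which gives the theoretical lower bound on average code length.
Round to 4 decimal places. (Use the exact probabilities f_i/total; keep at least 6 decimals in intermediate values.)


Per-symbol terms -p_i * log2(p_i) with p_i = f_i/48:
  p = 18/48 = 0.375000: log2(p) = -1.415037, -p*log2(p) = 0.530639
  p = 8/48 = 0.166667: log2(p) = -2.584963, -p*log2(p) = 0.430827
  p = 6/48 = 0.125000: log2(p) = -3.000000, -p*log2(p) = 0.375000
  p = 11/48 = 0.229167: log2(p) = -2.125531, -p*log2(p) = 0.487101
  p = 5/48 = 0.104167: log2(p) = -3.263034, -p*log2(p) = 0.339899
H = 0.530639 + 0.430827 + 0.375000 + 0.487101 + 0.339899 = 2.163466

H = 2.1635 bits/symbol


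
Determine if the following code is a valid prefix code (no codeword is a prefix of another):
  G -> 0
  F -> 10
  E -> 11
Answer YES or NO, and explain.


Checking each pair (does one codeword prefix another?):
  G='0' vs F='10': no prefix
  G='0' vs E='11': no prefix
  F='10' vs G='0': no prefix
  F='10' vs E='11': no prefix
  E='11' vs G='0': no prefix
  E='11' vs F='10': no prefix
No violation found over all pairs.

YES -- this is a valid prefix code. No codeword is a prefix of any other codeword.


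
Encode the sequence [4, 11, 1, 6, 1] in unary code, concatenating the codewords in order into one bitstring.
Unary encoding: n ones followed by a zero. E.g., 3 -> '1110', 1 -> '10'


Encode each number as n ones followed by a terminating 0:
  4 -> 11110 (5 bits)
  11 -> 111111111110 (12 bits)
  1 -> 10 (2 bits)
  6 -> 1111110 (7 bits)
  1 -> 10 (2 bits)
Total length = 5 + 12 + 2 + 7 + 2 = 28 bits.

Unary([4, 11, 1, 6, 1]) = 1111011111111111010111111010 (28 bits)


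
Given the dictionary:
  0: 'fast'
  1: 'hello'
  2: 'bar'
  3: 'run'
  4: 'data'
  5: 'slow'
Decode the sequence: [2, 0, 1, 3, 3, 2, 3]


Look up each index in the dictionary:
  2 -> 'bar'
  0 -> 'fast'
  1 -> 'hello'
  3 -> 'run'
  3 -> 'run'
  2 -> 'bar'
  3 -> 'run'

Decoded: "bar fast hello run run bar run"


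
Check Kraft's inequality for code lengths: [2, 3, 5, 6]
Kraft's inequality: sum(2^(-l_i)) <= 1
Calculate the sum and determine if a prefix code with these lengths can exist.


Sum = 2^(-2) + 2^(-3) + 2^(-5) + 2^(-6)
    = 0.25 + 0.125 + 0.03125 + 0.015625
    = 27/64 = 0.421875
Since 0.421875 <= 1, Kraft's inequality IS satisfied.
A prefix code with these lengths CAN exist.

Kraft sum = 0.421875. Satisfied.


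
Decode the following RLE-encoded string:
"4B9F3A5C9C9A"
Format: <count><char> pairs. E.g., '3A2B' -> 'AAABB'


Expanding each <count><char> pair:
  4B -> 'BBBB'
  9F -> 'FFFFFFFFF'
  3A -> 'AAA'
  5C -> 'CCCCC'
  9C -> 'CCCCCCCCC'
  9A -> 'AAAAAAAAA'

Decoded = BBBBFFFFFFFFFAAACCCCCCCCCCCCCCAAAAAAAAA


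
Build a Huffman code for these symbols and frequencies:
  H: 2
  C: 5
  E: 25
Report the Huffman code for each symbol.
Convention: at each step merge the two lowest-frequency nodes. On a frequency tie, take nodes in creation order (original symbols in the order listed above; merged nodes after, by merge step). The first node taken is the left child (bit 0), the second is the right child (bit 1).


Huffman tree construction:
Step 1: Merge H(2) + C(5) = 7
Step 2: Merge (H+C)(7) + E(25) = 32
Read each symbol's code off the tree from the root (left child = 0, right child = 1).

Codes:
  H: 00 (length 2)
  C: 01 (length 2)
  E: 1 (length 1)
Average code length: 39/32 = 1.2188 bits/symbol


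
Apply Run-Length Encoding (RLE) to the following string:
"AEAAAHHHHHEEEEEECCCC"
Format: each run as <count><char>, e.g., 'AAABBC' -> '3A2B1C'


Scanning runs left to right:
  i=0: run of 'A' x 1 -> '1A'
  i=1: run of 'E' x 1 -> '1E'
  i=2: run of 'A' x 3 -> '3A'
  i=5: run of 'H' x 5 -> '5H'
  i=10: run of 'E' x 6 -> '6E'
  i=16: run of 'C' x 4 -> '4C'

RLE = 1A1E3A5H6E4C


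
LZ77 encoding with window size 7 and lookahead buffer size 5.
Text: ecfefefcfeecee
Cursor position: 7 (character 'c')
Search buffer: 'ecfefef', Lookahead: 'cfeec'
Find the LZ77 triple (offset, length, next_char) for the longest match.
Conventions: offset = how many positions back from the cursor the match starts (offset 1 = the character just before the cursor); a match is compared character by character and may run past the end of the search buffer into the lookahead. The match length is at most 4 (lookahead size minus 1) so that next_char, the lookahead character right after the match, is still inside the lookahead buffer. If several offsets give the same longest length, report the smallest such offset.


Try each offset into the search buffer:
  offset=1 (pos 6, char 'f'): match length 0
  offset=2 (pos 5, char 'e'): match length 0
  offset=3 (pos 4, char 'f'): match length 0
  offset=4 (pos 3, char 'e'): match length 0
  offset=5 (pos 2, char 'f'): match length 0
  offset=6 (pos 1, char 'c'): match length 3
  offset=7 (pos 0, char 'e'): match length 0
Longest match has length 3 at offset 6.
next_char = character at position 7 + 3 = 10 -> 'e'

Best match: offset=6, length=3 (matching 'cfe' starting at position 1)
LZ77 triple: (6, 3, 'e')


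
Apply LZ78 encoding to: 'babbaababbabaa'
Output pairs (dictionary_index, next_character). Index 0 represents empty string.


LZ78 encoding steps:
Dictionary: {0: ''}
Step 1: w='' (idx 0), next='b' -> output (0, 'b'), add 'b' as idx 1
Step 2: w='' (idx 0), next='a' -> output (0, 'a'), add 'a' as idx 2
Step 3: w='b' (idx 1), next='b' -> output (1, 'b'), add 'bb' as idx 3
Step 4: w='a' (idx 2), next='a' -> output (2, 'a'), add 'aa' as idx 4
Step 5: w='b' (idx 1), next='a' -> output (1, 'a'), add 'ba' as idx 5
Step 6: w='bb' (idx 3), next='a' -> output (3, 'a'), add 'bba' as idx 6
Step 7: w='ba' (idx 5), next='a' -> output (5, 'a'), add 'baa' as idx 7


Encoded: [(0, 'b'), (0, 'a'), (1, 'b'), (2, 'a'), (1, 'a'), (3, 'a'), (5, 'a')]


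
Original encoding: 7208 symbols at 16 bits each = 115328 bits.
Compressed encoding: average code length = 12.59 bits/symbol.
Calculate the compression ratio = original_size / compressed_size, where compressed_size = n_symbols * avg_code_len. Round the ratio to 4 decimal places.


original_size = n_symbols * orig_bits = 7208 * 16 = 115328 bits
compressed_size = n_symbols * avg_code_len = 7208 * 12.59 = 90748.72 bits
ratio = original_size / compressed_size = 115328 / 90748.72 = 1.2708

Compression ratio = 1.2708


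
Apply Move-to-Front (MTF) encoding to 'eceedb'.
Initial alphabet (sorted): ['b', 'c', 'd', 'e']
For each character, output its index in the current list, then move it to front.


MTF encoding:
'e': index 3 in ['b', 'c', 'd', 'e'] -> ['e', 'b', 'c', 'd']
'c': index 2 in ['e', 'b', 'c', 'd'] -> ['c', 'e', 'b', 'd']
'e': index 1 in ['c', 'e', 'b', 'd'] -> ['e', 'c', 'b', 'd']
'e': index 0 in ['e', 'c', 'b', 'd'] -> ['e', 'c', 'b', 'd']
'd': index 3 in ['e', 'c', 'b', 'd'] -> ['d', 'e', 'c', 'b']
'b': index 3 in ['d', 'e', 'c', 'b'] -> ['b', 'd', 'e', 'c']


Output: [3, 2, 1, 0, 3, 3]


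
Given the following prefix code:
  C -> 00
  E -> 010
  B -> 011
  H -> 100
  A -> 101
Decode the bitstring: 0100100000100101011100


Decoding step by step:
Bits 010 -> E
Bits 010 -> E
Bits 00 -> C
Bits 00 -> C
Bits 100 -> H
Bits 101 -> A
Bits 011 -> B
Bits 100 -> H


Decoded message: EECCHABH


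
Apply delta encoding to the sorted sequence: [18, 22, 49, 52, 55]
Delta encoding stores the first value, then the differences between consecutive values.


First value: 18
Deltas:
  22 - 18 = 4
  49 - 22 = 27
  52 - 49 = 3
  55 - 52 = 3


Delta encoded: [18, 4, 27, 3, 3]


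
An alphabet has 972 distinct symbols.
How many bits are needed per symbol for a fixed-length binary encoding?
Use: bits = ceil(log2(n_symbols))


log2(972) = 9.9248
Bracket: 2^9 = 512 < 972 <= 2^10 = 1024
So ceil(log2(972)) = 10

bits = ceil(log2(972)) = ceil(9.9248) = 10 bits


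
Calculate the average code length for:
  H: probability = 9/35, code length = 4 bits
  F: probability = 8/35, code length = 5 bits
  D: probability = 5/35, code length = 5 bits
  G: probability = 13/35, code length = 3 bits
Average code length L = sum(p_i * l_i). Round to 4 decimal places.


Weighted contributions p_i * l_i:
  H: (9/35) * 4 = 36/35
  F: (8/35) * 5 = 40/35
  D: (5/35) * 5 = 25/35
  G: (13/35) * 3 = 39/35
Sum = (36 + 40 + 25 + 39)/35 = 140/35

L = 140/35 = 4.0000 bits/symbol


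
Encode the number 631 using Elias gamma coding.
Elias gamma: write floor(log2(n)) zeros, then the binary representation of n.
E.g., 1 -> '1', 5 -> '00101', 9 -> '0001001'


num_bits = floor(log2(631)) + 1 = 10
leading_zeros = num_bits - 1 = 9
binary(631) = 1001110111

Elias gamma(631) = '000000000' + '1001110111' = 0000000001001110111 (19 bits)


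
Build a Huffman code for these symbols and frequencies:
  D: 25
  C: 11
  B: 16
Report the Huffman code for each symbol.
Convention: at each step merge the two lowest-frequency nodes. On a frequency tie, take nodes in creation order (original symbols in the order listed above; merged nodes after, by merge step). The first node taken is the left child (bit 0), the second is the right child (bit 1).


Huffman tree construction:
Step 1: Merge C(11) + B(16) = 27
Step 2: Merge D(25) + (C+B)(27) = 52
Read each symbol's code off the tree from the root (left child = 0, right child = 1).

Codes:
  D: 0 (length 1)
  C: 10 (length 2)
  B: 11 (length 2)
Average code length: 79/52 = 1.5192 bits/symbol
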